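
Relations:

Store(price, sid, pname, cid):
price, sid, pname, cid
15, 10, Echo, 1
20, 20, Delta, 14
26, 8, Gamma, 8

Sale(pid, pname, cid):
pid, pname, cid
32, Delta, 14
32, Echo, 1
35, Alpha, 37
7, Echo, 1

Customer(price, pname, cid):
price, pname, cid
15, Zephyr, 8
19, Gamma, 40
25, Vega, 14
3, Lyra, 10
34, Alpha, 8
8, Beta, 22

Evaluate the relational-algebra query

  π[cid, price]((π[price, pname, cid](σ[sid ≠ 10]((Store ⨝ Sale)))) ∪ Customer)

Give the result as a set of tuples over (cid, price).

{(10, 3), (14, 20), (14, 25), (22, 8), (40, 19), (8, 15), (8, 34)}

Joining Store and Sale on pname, cid yields {(15, 10, Echo, 1, 32), (15, 10, Echo, 1, 7), (20, 20, Delta, 14, 32)}.
Apply σ_{sid ≠ 10}; surviving tuples: {(20, 20, Delta, 14, 32)}
π[price, pname, cid]: project onto (price, pname, cid) → {(20, Delta, 14)}
Set union of the two operands is {(15, Zephyr, 8), (19, Gamma, 40), (20, Delta, 14), (25, Vega, 14), (3, Lyra, 10), (34, Alpha, 8), (8, Beta, 22)}.
π[cid, price]: project onto (cid, price) → {(10, 3), (14, 20), (14, 25), (22, 8), (40, 19), (8, 15), (8, 34)}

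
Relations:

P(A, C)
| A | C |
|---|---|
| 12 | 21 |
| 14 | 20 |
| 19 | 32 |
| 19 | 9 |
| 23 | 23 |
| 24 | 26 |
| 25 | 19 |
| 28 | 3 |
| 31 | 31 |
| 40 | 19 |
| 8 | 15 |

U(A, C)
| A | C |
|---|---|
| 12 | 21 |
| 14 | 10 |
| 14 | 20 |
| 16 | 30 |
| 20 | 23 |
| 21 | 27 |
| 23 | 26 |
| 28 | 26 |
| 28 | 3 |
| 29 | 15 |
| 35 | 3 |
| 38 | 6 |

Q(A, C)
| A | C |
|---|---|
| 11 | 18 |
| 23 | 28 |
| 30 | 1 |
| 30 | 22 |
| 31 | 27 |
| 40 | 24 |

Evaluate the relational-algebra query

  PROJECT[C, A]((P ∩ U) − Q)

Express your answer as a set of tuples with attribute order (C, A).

{(20, 14), (21, 12), (3, 28)}

Intersection: {(12, 21), (14, 20), (19, 32), (19, 9), (23, 23), (24, 26), (25, 19), (28, 3), (31, 31), (40, 19), (8, 15)} with {(12, 21), (14, 10), (14, 20), (16, 30), (20, 23), (21, 27), (23, 26), (28, 26), (28, 3), (29, 15), (35, 3), (38, 6)} → {(12, 21), (14, 20), (28, 3)}
Difference: {(12, 21), (14, 20), (28, 3)} with {(11, 18), (23, 28), (30, 1), (30, 22), (31, 27), (40, 24)} → {(12, 21), (14, 20), (28, 3)}
Projecting to C, A: {(20, 14), (21, 12), (3, 28)}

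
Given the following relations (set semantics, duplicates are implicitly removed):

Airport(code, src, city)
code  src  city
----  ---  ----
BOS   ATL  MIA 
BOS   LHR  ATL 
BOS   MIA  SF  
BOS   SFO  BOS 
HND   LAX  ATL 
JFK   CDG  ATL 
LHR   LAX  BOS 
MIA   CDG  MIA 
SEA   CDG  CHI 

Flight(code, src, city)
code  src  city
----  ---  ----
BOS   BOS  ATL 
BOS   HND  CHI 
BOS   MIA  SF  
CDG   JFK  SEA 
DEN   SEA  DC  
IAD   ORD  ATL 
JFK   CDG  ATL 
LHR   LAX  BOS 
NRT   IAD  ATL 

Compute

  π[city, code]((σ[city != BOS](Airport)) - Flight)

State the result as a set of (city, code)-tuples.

Filtering on city != BOS leaves {(BOS, ATL, MIA), (BOS, LHR, ATL), (BOS, MIA, SF), (HND, LAX, ATL), (JFK, CDG, ATL), (MIA, CDG, MIA), (SEA, CDG, CHI)}.
Difference: {(BOS, ATL, MIA), (BOS, LHR, ATL), (BOS, MIA, SF), (HND, LAX, ATL), (JFK, CDG, ATL), (MIA, CDG, MIA), (SEA, CDG, CHI)} with {(BOS, BOS, ATL), (BOS, HND, CHI), (BOS, MIA, SF), (CDG, JFK, SEA), (DEN, SEA, DC), (IAD, ORD, ATL), (JFK, CDG, ATL), (LHR, LAX, BOS), (NRT, IAD, ATL)} → {(BOS, ATL, MIA), (BOS, LHR, ATL), (HND, LAX, ATL), (MIA, CDG, MIA), (SEA, CDG, CHI)}
Keep only column(s) city, code: {(ATL, BOS), (ATL, HND), (CHI, SEA), (MIA, BOS), (MIA, MIA)}

{(ATL, BOS), (ATL, HND), (CHI, SEA), (MIA, BOS), (MIA, MIA)}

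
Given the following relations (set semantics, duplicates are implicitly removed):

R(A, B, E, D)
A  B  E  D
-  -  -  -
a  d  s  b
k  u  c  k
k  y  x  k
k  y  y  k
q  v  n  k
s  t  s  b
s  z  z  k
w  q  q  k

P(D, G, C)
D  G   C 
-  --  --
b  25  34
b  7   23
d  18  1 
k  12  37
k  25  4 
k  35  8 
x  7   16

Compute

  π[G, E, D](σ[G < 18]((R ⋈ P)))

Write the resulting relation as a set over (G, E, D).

{(12, c, k), (12, n, k), (12, q, k), (12, x, k), (12, y, k), (12, z, k), (7, s, b)}

R ⋈ P (natural join on D): {(a, d, s, b, 25, 34), (a, d, s, b, 7, 23), (k, u, c, k, 12, 37), (k, u, c, k, 25, 4), (k, u, c, k, 35, 8), (k, y, x, k, 12, 37), (k, y, x, k, 25, 4), (k, y, x, k, 35, 8), (k, y, y, k, 12, 37), (k, y, y, k, 25, 4), (k, y, y, k, 35, 8), (q, v, n, k, 12, 37), (q, v, n, k, 25, 4), (q, v, n, k, 35, 8), (s, t, s, b, 25, 34), (s, t, s, b, 7, 23), (s, z, z, k, 12, 37), (s, z, z, k, 25, 4), (s, z, z, k, 35, 8), (w, q, q, k, 12, 37), (w, q, q, k, 25, 4), (w, q, q, k, 35, 8)}
σ[G < 18]: keep tuples satisfying G < 18 → {(a, d, s, b, 7, 23), (k, u, c, k, 12, 37), (k, y, x, k, 12, 37), (k, y, y, k, 12, 37), (q, v, n, k, 12, 37), (s, t, s, b, 7, 23), (s, z, z, k, 12, 37), (w, q, q, k, 12, 37)}
π[G, E, D]: project onto (G, E, D) (1 duplicate(s) eliminated) → {(12, c, k), (12, n, k), (12, q, k), (12, x, k), (12, y, k), (12, z, k), (7, s, b)}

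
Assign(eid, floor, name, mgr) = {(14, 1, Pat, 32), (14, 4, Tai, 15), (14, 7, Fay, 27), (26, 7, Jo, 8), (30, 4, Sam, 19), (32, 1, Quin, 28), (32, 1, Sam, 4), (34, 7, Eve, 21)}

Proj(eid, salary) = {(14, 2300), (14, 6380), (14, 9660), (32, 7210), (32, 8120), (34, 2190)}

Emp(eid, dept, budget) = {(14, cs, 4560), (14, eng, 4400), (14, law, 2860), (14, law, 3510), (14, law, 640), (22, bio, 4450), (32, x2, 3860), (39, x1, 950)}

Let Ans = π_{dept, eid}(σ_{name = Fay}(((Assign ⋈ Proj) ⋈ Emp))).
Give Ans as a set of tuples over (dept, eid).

Natural join on eid: {(14, 1, Pat, 32, 2300), (14, 1, Pat, 32, 6380), (14, 1, Pat, 32, 9660), (14, 4, Tai, 15, 2300), (14, 4, Tai, 15, 6380), (14, 4, Tai, 15, 9660), (14, 7, Fay, 27, 2300), (14, 7, Fay, 27, 6380), (14, 7, Fay, 27, 9660), (32, 1, Quin, 28, 7210), (32, 1, Quin, 28, 8120), (32, 1, Sam, 4, 7210), (32, 1, Sam, 4, 8120), (34, 7, Eve, 21, 2190)}
Natural join on eid: {(14, 1, Pat, 32, 2300, cs, 4560), (14, 1, Pat, 32, 2300, eng, 4400), (14, 1, Pat, 32, 2300, law, 2860), (14, 1, Pat, 32, 2300, law, 3510), (14, 1, Pat, 32, 2300, law, 640), (14, 1, Pat, 32, 6380, cs, 4560), (14, 1, Pat, 32, 6380, eng, 4400), (14, 1, Pat, 32, 6380, law, 2860), (14, 1, Pat, 32, 6380, law, 3510), (14, 1, Pat, 32, 6380, law, 640), (14, 1, Pat, 32, 9660, cs, 4560), (14, 1, Pat, 32, 9660, eng, 4400), (14, 1, Pat, 32, 9660, law, 2860), (14, 1, Pat, 32, 9660, law, 3510), (14, 1, Pat, 32, 9660, law, 640), (14, 4, Tai, 15, 2300, cs, 4560), (14, 4, Tai, 15, 2300, eng, 4400), (14, 4, Tai, 15, 2300, law, 2860), (14, 4, Tai, 15, 2300, law, 3510), (14, 4, Tai, 15, 2300, law, 640), (14, 4, Tai, 15, 6380, cs, 4560), (14, 4, Tai, 15, 6380, eng, 4400), (14, 4, Tai, 15, 6380, law, 2860), (14, 4, Tai, 15, 6380, law, 3510), (14, 4, Tai, 15, 6380, law, 640), (14, 4, Tai, 15, 9660, cs, 4560), (14, 4, Tai, 15, 9660, eng, 4400), (14, 4, Tai, 15, 9660, law, 2860), (14, 4, Tai, 15, 9660, law, 3510), (14, 4, Tai, 15, 9660, law, 640), (14, 7, Fay, 27, 2300, cs, 4560), (14, 7, Fay, 27, 2300, eng, 4400), (14, 7, Fay, 27, 2300, law, 2860), (14, 7, Fay, 27, 2300, law, 3510), (14, 7, Fay, 27, 2300, law, 640), (14, 7, Fay, 27, 6380, cs, 4560), (14, 7, Fay, 27, 6380, eng, 4400), (14, 7, Fay, 27, 6380, law, 2860), (14, 7, Fay, 27, 6380, law, 3510), (14, 7, Fay, 27, 6380, law, 640), (14, 7, Fay, 27, 9660, cs, 4560), (14, 7, Fay, 27, 9660, eng, 4400), (14, 7, Fay, 27, 9660, law, 2860), (14, 7, Fay, 27, 9660, law, 3510), (14, 7, Fay, 27, 9660, law, 640), (32, 1, Quin, 28, 7210, x2, 3860), (32, 1, Quin, 28, 8120, x2, 3860), (32, 1, Sam, 4, 7210, x2, 3860), (32, 1, Sam, 4, 8120, x2, 3860)}
Selection name = Fay: {(14, 7, Fay, 27, 2300, cs, 4560), (14, 7, Fay, 27, 2300, eng, 4400), (14, 7, Fay, 27, 2300, law, 2860), (14, 7, Fay, 27, 2300, law, 3510), (14, 7, Fay, 27, 2300, law, 640), (14, 7, Fay, 27, 6380, cs, 4560), (14, 7, Fay, 27, 6380, eng, 4400), (14, 7, Fay, 27, 6380, law, 2860), (14, 7, Fay, 27, 6380, law, 3510), (14, 7, Fay, 27, 6380, law, 640), (14, 7, Fay, 27, 9660, cs, 4560), (14, 7, Fay, 27, 9660, eng, 4400), (14, 7, Fay, 27, 9660, law, 2860), (14, 7, Fay, 27, 9660, law, 3510), (14, 7, Fay, 27, 9660, law, 640)}
π_{dept, eid} gives {(cs, 14), (eng, 14), (law, 14)} (12 duplicate(s) eliminated).

{(cs, 14), (eng, 14), (law, 14)}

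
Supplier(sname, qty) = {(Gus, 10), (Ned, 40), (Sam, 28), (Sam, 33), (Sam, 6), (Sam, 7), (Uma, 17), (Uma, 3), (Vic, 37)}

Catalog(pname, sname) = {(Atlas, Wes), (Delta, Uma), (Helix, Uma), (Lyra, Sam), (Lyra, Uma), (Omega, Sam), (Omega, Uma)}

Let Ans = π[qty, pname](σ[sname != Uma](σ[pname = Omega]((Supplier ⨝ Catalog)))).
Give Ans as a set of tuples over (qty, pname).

{(28, Omega), (33, Omega), (6, Omega), (7, Omega)}

Joining Supplier and Catalog on sname yields {(Sam, 28, Lyra), (Sam, 28, Omega), (Sam, 33, Lyra), (Sam, 33, Omega), (Sam, 6, Lyra), (Sam, 6, Omega), (Sam, 7, Lyra), (Sam, 7, Omega), (Uma, 17, Delta), (Uma, 17, Helix), (Uma, 17, Lyra), (Uma, 17, Omega), (Uma, 3, Delta), (Uma, 3, Helix), (Uma, 3, Lyra), (Uma, 3, Omega)}.
Filtering on pname = Omega leaves {(Sam, 28, Omega), (Sam, 33, Omega), (Sam, 6, Omega), (Sam, 7, Omega), (Uma, 17, Omega), (Uma, 3, Omega)}.
Filtering on sname != Uma leaves {(Sam, 28, Omega), (Sam, 33, Omega), (Sam, 6, Omega), (Sam, 7, Omega)}.
Projecting to qty, pname: {(28, Omega), (33, Omega), (6, Omega), (7, Omega)}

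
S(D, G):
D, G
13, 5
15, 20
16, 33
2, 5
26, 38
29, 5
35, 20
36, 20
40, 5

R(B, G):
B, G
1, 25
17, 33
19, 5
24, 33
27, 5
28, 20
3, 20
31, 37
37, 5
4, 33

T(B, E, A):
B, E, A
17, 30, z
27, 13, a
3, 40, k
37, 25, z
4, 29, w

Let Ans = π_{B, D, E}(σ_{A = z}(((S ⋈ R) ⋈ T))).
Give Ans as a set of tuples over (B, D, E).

{(17, 16, 30), (37, 13, 25), (37, 2, 25), (37, 29, 25), (37, 40, 25)}

Joining S and R on G yields {(13, 5, 19), (13, 5, 27), (13, 5, 37), (15, 20, 28), (15, 20, 3), (16, 33, 17), (16, 33, 24), (16, 33, 4), (2, 5, 19), (2, 5, 27), (2, 5, 37), (29, 5, 19), (29, 5, 27), (29, 5, 37), (35, 20, 28), (35, 20, 3), (36, 20, 28), (36, 20, 3), (40, 5, 19), (40, 5, 27), (40, 5, 37)}.
Joining (S ⋈ R) and T on B yields {(13, 5, 27, 13, a), (13, 5, 37, 25, z), (15, 20, 3, 40, k), (16, 33, 17, 30, z), (16, 33, 4, 29, w), (2, 5, 27, 13, a), (2, 5, 37, 25, z), (29, 5, 27, 13, a), (29, 5, 37, 25, z), (35, 20, 3, 40, k), (36, 20, 3, 40, k), (40, 5, 27, 13, a), (40, 5, 37, 25, z)}.
Selection A = z: {(13, 5, 37, 25, z), (16, 33, 17, 30, z), (2, 5, 37, 25, z), (29, 5, 37, 25, z), (40, 5, 37, 25, z)}
Projecting to B, D, E: {(17, 16, 30), (37, 13, 25), (37, 2, 25), (37, 29, 25), (37, 40, 25)}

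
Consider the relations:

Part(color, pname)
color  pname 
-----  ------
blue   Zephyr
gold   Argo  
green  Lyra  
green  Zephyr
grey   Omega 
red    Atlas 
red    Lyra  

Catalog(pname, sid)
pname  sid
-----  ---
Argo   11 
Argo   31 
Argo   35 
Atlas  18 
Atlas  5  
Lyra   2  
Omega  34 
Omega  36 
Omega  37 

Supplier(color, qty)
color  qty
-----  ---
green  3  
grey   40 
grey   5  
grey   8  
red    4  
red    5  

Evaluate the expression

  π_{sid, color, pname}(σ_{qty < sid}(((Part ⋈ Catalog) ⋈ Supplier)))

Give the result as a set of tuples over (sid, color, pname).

Part ⋈ Catalog (natural join on pname): {(gold, Argo, 11), (gold, Argo, 31), (gold, Argo, 35), (green, Lyra, 2), (grey, Omega, 34), (grey, Omega, 36), (grey, Omega, 37), (red, Atlas, 18), (red, Atlas, 5), (red, Lyra, 2)}
(Part ⋈ Catalog) ⋈ Supplier (natural join on color): {(green, Lyra, 2, 3), (grey, Omega, 34, 40), (grey, Omega, 34, 5), (grey, Omega, 34, 8), (grey, Omega, 36, 40), (grey, Omega, 36, 5), (grey, Omega, 36, 8), (grey, Omega, 37, 40), (grey, Omega, 37, 5), (grey, Omega, 37, 8), (red, Atlas, 18, 4), (red, Atlas, 18, 5), (red, Atlas, 5, 4), (red, Atlas, 5, 5), (red, Lyra, 2, 4), (red, Lyra, 2, 5)}
Filtering on qty < sid leaves {(grey, Omega, 34, 5), (grey, Omega, 34, 8), (grey, Omega, 36, 5), (grey, Omega, 36, 8), (grey, Omega, 37, 5), (grey, Omega, 37, 8), (red, Atlas, 18, 4), (red, Atlas, 18, 5), (red, Atlas, 5, 4)}.
π_{sid, color, pname} gives {(18, red, Atlas), (34, grey, Omega), (36, grey, Omega), (37, grey, Omega), (5, red, Atlas)} (4 duplicate(s) eliminated).

{(18, red, Atlas), (34, grey, Omega), (36, grey, Omega), (37, grey, Omega), (5, red, Atlas)}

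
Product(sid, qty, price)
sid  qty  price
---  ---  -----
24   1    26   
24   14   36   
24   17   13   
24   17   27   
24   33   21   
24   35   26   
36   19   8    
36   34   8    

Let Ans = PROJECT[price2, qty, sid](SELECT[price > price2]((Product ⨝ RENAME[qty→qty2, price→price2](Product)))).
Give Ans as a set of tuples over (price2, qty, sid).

{(13, 1, 24), (13, 14, 24), (13, 17, 24), (13, 33, 24), (13, 35, 24), (21, 1, 24), (21, 14, 24), (21, 17, 24), (21, 35, 24), (26, 14, 24), (26, 17, 24), (27, 14, 24)}

ρ[qty→qty2, price→price2]: schema becomes (sid, qty2, price2); tuples unchanged.
Joining Product and RENAME[qty→qty2, price→price2](Product) on sid yields {(24, 1, 26, 1, 26), (24, 1, 26, 14, 36), (24, 1, 26, 17, 13), (24, 1, 26, 17, 27), (24, 1, 26, 33, 21), (24, 1, 26, 35, 26), (24, 14, 36, 1, 26), (24, 14, 36, 14, 36), (24, 14, 36, 17, 13), (24, 14, 36, 17, 27), (24, 14, 36, 33, 21), (24, 14, 36, 35, 26), (24, 17, 13, 1, 26), (24, 17, 13, 14, 36), (24, 17, 13, 17, 13), (24, 17, 13, 17, 27), (24, 17, 13, 33, 21), (24, 17, 13, 35, 26), (24, 17, 27, 1, 26), (24, 17, 27, 14, 36), (24, 17, 27, 17, 13), (24, 17, 27, 17, 27), (24, 17, 27, 33, 21), (24, 17, 27, 35, 26), (24, 33, 21, 1, 26), (24, 33, 21, 14, 36), (24, 33, 21, 17, 13), (24, 33, 21, 17, 27), (24, 33, 21, 33, 21), (24, 33, 21, 35, 26), (24, 35, 26, 1, 26), (24, 35, 26, 14, 36), (24, 35, 26, 17, 13), (24, 35, 26, 17, 27), (24, 35, 26, 33, 21), (24, 35, 26, 35, 26), (36, 19, 8, 19, 8), (36, 19, 8, 34, 8), (36, 34, 8, 19, 8), (36, 34, 8, 34, 8)}.
Filtering on price > price2 leaves {(24, 1, 26, 17, 13), (24, 1, 26, 33, 21), (24, 14, 36, 1, 26), (24, 14, 36, 17, 13), (24, 14, 36, 17, 27), (24, 14, 36, 33, 21), (24, 14, 36, 35, 26), (24, 17, 27, 1, 26), (24, 17, 27, 17, 13), (24, 17, 27, 33, 21), (24, 17, 27, 35, 26), (24, 33, 21, 17, 13), (24, 35, 26, 17, 13), (24, 35, 26, 33, 21)}.
Keep only column(s) price2, qty, sid (2 duplicate(s) eliminated): {(13, 1, 24), (13, 14, 24), (13, 17, 24), (13, 33, 24), (13, 35, 24), (21, 1, 24), (21, 14, 24), (21, 17, 24), (21, 35, 24), (26, 14, 24), (26, 17, 24), (27, 14, 24)}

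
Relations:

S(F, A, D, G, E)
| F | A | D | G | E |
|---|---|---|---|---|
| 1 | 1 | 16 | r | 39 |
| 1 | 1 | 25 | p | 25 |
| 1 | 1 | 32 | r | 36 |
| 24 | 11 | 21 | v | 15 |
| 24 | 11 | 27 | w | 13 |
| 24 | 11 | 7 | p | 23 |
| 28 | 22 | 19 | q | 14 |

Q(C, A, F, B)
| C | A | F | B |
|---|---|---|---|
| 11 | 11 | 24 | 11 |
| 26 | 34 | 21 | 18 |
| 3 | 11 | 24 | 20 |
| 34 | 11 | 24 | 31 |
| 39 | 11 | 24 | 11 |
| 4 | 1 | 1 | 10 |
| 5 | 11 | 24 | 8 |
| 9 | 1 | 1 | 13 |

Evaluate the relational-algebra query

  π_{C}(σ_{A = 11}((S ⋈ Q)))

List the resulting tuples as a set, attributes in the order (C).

S ⋈ Q (natural join on F, A): {(1, 1, 16, r, 39, 4, 10), (1, 1, 16, r, 39, 9, 13), (1, 1, 25, p, 25, 4, 10), (1, 1, 25, p, 25, 9, 13), (1, 1, 32, r, 36, 4, 10), (1, 1, 32, r, 36, 9, 13), (24, 11, 21, v, 15, 11, 11), (24, 11, 21, v, 15, 3, 20), (24, 11, 21, v, 15, 34, 31), (24, 11, 21, v, 15, 39, 11), (24, 11, 21, v, 15, 5, 8), (24, 11, 27, w, 13, 11, 11), (24, 11, 27, w, 13, 3, 20), (24, 11, 27, w, 13, 34, 31), (24, 11, 27, w, 13, 39, 11), (24, 11, 27, w, 13, 5, 8), (24, 11, 7, p, 23, 11, 11), (24, 11, 7, p, 23, 3, 20), (24, 11, 7, p, 23, 34, 31), (24, 11, 7, p, 23, 39, 11), (24, 11, 7, p, 23, 5, 8)}
Filtering on A = 11 leaves {(24, 11, 21, v, 15, 11, 11), (24, 11, 21, v, 15, 3, 20), (24, 11, 21, v, 15, 34, 31), (24, 11, 21, v, 15, 39, 11), (24, 11, 21, v, 15, 5, 8), (24, 11, 27, w, 13, 11, 11), (24, 11, 27, w, 13, 3, 20), (24, 11, 27, w, 13, 34, 31), (24, 11, 27, w, 13, 39, 11), (24, 11, 27, w, 13, 5, 8), (24, 11, 7, p, 23, 11, 11), (24, 11, 7, p, 23, 3, 20), (24, 11, 7, p, 23, 34, 31), (24, 11, 7, p, 23, 39, 11), (24, 11, 7, p, 23, 5, 8)}.
Keep only column(s) C (10 duplicate(s) eliminated): {11, 3, 34, 39, 5}

{11, 3, 34, 39, 5}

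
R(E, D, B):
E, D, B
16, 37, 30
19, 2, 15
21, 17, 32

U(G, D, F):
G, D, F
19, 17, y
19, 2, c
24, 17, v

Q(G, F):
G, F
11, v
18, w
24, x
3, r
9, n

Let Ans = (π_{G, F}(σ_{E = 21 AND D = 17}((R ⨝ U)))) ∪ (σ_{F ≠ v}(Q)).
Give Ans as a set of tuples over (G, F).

R ⋈ U (natural join on D): {(19, 2, 15, 19, c), (21, 17, 32, 19, y), (21, 17, 32, 24, v)}
Selection E = 21 AND D = 17: {(21, 17, 32, 19, y), (21, 17, 32, 24, v)}
π[G, F]: project onto (G, F) → {(19, y), (24, v)}
Selection F ≠ v: {(18, w), (24, x), (3, r), (9, n)}
Set union of the two operands is {(18, w), (19, y), (24, v), (24, x), (3, r), (9, n)}.

{(18, w), (19, y), (24, v), (24, x), (3, r), (9, n)}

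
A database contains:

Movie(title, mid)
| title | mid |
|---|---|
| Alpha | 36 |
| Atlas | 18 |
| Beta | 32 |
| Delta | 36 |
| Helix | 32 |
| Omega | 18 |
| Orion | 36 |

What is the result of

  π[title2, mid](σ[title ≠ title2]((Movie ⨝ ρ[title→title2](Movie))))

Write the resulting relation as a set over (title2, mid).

{(Alpha, 36), (Atlas, 18), (Beta, 32), (Delta, 36), (Helix, 32), (Omega, 18), (Orion, 36)}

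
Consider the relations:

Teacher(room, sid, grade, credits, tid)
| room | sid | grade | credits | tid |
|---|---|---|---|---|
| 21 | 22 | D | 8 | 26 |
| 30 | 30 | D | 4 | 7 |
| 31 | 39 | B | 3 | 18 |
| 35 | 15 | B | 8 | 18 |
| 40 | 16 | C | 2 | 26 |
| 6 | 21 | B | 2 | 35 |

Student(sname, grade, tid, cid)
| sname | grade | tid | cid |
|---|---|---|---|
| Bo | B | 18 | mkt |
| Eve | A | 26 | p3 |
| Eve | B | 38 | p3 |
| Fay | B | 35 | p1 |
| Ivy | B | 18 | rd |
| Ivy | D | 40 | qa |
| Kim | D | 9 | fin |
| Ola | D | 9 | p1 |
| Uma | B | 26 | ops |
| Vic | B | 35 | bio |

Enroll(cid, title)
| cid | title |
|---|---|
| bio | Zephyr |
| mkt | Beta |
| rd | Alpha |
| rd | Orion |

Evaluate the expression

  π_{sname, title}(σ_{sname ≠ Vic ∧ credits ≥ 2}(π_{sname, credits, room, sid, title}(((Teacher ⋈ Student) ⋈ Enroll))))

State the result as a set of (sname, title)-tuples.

{(Bo, Beta), (Ivy, Alpha), (Ivy, Orion)}

Teacher ⋈ Student (natural join on grade, tid): {(31, 39, B, 3, 18, Bo, mkt), (31, 39, B, 3, 18, Ivy, rd), (35, 15, B, 8, 18, Bo, mkt), (35, 15, B, 8, 18, Ivy, rd), (6, 21, B, 2, 35, Fay, p1), (6, 21, B, 2, 35, Vic, bio)}
(Teacher ⋈ Student) ⋈ Enroll (natural join on cid): {(31, 39, B, 3, 18, Bo, mkt, Beta), (31, 39, B, 3, 18, Ivy, rd, Alpha), (31, 39, B, 3, 18, Ivy, rd, Orion), (35, 15, B, 8, 18, Bo, mkt, Beta), (35, 15, B, 8, 18, Ivy, rd, Alpha), (35, 15, B, 8, 18, Ivy, rd, Orion), (6, 21, B, 2, 35, Vic, bio, Zephyr)}
π[sname, credits, room, sid, title]: project onto (sname, credits, room, sid, title) → {(Bo, 3, 31, 39, Beta), (Bo, 8, 35, 15, Beta), (Ivy, 3, 31, 39, Alpha), (Ivy, 3, 31, 39, Orion), (Ivy, 8, 35, 15, Alpha), (Ivy, 8, 35, 15, Orion), (Vic, 2, 6, 21, Zephyr)}
Apply σ_{sname ≠ Vic ∧ credits ≥ 2}; surviving tuples: {(Bo, 3, 31, 39, Beta), (Bo, 8, 35, 15, Beta), (Ivy, 3, 31, 39, Alpha), (Ivy, 3, 31, 39, Orion), (Ivy, 8, 35, 15, Alpha), (Ivy, 8, 35, 15, Orion)}
π[sname, title]: project onto (sname, title) (3 duplicate(s) eliminated) → {(Bo, Beta), (Ivy, Alpha), (Ivy, Orion)}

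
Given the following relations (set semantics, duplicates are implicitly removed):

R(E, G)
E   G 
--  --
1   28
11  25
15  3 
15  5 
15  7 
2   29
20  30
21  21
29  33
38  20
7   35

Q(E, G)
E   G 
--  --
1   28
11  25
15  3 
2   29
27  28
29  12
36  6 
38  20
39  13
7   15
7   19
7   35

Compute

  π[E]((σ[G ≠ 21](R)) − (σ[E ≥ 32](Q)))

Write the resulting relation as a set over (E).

Filtering on G ≠ 21 leaves {(1, 28), (11, 25), (15, 3), (15, 5), (15, 7), (2, 29), (20, 30), (29, 33), (38, 20), (7, 35)}.
Filtering on E ≥ 32 leaves {(36, 6), (38, 20), (39, 13)}.
Taking the difference: {(1, 28), (11, 25), (15, 3), (15, 5), (15, 7), (2, 29), (20, 30), (29, 33), (7, 35)}
Keep only column(s) E (2 duplicate(s) eliminated): {1, 11, 15, 2, 20, 29, 7}

{1, 11, 15, 2, 20, 29, 7}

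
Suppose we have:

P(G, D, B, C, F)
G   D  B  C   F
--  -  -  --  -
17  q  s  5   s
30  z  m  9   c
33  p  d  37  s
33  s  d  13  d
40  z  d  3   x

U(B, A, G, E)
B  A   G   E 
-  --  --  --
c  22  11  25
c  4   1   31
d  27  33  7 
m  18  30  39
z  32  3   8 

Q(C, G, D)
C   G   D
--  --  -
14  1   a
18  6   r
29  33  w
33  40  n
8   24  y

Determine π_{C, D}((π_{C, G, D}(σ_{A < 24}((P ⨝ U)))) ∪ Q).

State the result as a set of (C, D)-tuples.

Joining P and U on G, B yields {(30, z, m, 9, c, 18, 39), (33, p, d, 37, s, 27, 7), (33, s, d, 13, d, 27, 7)}.
σ[A < 24]: keep tuples satisfying A < 24 → {(30, z, m, 9, c, 18, 39)}
Keep only column(s) C, G, D: {(9, 30, z)}
Taking the union: {(14, 1, a), (18, 6, r), (29, 33, w), (33, 40, n), (8, 24, y), (9, 30, z)}
Keep only column(s) C, D: {(14, a), (18, r), (29, w), (33, n), (8, y), (9, z)}

{(14, a), (18, r), (29, w), (33, n), (8, y), (9, z)}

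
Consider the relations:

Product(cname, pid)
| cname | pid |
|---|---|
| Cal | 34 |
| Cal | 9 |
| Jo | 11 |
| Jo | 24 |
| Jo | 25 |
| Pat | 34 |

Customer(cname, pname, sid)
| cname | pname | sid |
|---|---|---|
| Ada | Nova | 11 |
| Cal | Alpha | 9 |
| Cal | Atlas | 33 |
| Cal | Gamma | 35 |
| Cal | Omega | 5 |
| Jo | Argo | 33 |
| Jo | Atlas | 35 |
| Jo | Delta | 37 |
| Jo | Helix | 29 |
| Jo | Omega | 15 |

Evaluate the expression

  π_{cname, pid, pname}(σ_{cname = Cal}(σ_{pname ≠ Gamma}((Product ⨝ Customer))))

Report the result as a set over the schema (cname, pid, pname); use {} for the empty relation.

Natural join on cname: {(Cal, 34, Alpha, 9), (Cal, 34, Atlas, 33), (Cal, 34, Gamma, 35), (Cal, 34, Omega, 5), (Cal, 9, Alpha, 9), (Cal, 9, Atlas, 33), (Cal, 9, Gamma, 35), (Cal, 9, Omega, 5), (Jo, 11, Argo, 33), (Jo, 11, Atlas, 35), (Jo, 11, Delta, 37), (Jo, 11, Helix, 29), (Jo, 11, Omega, 15), (Jo, 24, Argo, 33), (Jo, 24, Atlas, 35), (Jo, 24, Delta, 37), (Jo, 24, Helix, 29), (Jo, 24, Omega, 15), (Jo, 25, Argo, 33), (Jo, 25, Atlas, 35), (Jo, 25, Delta, 37), (Jo, 25, Helix, 29), (Jo, 25, Omega, 15)}
σ[pname ≠ Gamma]: keep tuples satisfying pname ≠ Gamma → {(Cal, 34, Alpha, 9), (Cal, 34, Atlas, 33), (Cal, 34, Omega, 5), (Cal, 9, Alpha, 9), (Cal, 9, Atlas, 33), (Cal, 9, Omega, 5), (Jo, 11, Argo, 33), (Jo, 11, Atlas, 35), (Jo, 11, Delta, 37), (Jo, 11, Helix, 29), (Jo, 11, Omega, 15), (Jo, 24, Argo, 33), (Jo, 24, Atlas, 35), (Jo, 24, Delta, 37), (Jo, 24, Helix, 29), (Jo, 24, Omega, 15), (Jo, 25, Argo, 33), (Jo, 25, Atlas, 35), (Jo, 25, Delta, 37), (Jo, 25, Helix, 29), (Jo, 25, Omega, 15)}
σ[cname = Cal]: keep tuples satisfying cname = Cal → {(Cal, 34, Alpha, 9), (Cal, 34, Atlas, 33), (Cal, 34, Omega, 5), (Cal, 9, Alpha, 9), (Cal, 9, Atlas, 33), (Cal, 9, Omega, 5)}
π[cname, pid, pname]: project onto (cname, pid, pname) → {(Cal, 34, Alpha), (Cal, 34, Atlas), (Cal, 34, Omega), (Cal, 9, Alpha), (Cal, 9, Atlas), (Cal, 9, Omega)}

{(Cal, 34, Alpha), (Cal, 34, Atlas), (Cal, 34, Omega), (Cal, 9, Alpha), (Cal, 9, Atlas), (Cal, 9, Omega)}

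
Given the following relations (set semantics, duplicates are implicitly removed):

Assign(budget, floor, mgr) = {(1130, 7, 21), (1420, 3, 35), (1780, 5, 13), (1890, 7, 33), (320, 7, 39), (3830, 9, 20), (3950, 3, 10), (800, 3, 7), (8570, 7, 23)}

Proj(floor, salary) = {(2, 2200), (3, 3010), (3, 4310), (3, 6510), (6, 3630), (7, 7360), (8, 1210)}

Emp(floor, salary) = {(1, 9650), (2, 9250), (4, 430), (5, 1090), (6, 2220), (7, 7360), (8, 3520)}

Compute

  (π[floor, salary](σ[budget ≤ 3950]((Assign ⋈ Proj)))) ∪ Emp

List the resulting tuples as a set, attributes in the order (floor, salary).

{(1, 9650), (2, 9250), (3, 3010), (3, 4310), (3, 6510), (4, 430), (5, 1090), (6, 2220), (7, 7360), (8, 3520)}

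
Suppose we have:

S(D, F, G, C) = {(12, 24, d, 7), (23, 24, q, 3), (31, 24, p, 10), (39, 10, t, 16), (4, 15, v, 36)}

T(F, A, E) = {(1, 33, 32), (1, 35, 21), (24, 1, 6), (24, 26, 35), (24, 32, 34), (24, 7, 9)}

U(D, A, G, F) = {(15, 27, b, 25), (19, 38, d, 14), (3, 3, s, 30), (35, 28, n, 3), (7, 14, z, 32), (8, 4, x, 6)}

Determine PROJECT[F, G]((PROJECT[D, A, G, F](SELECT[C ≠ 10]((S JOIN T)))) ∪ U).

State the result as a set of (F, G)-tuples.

Joining S and T on F yields {(12, 24, d, 7, 1, 6), (12, 24, d, 7, 26, 35), (12, 24, d, 7, 32, 34), (12, 24, d, 7, 7, 9), (23, 24, q, 3, 1, 6), (23, 24, q, 3, 26, 35), (23, 24, q, 3, 32, 34), (23, 24, q, 3, 7, 9), (31, 24, p, 10, 1, 6), (31, 24, p, 10, 26, 35), (31, 24, p, 10, 32, 34), (31, 24, p, 10, 7, 9)}.
Filtering on C ≠ 10 leaves {(12, 24, d, 7, 1, 6), (12, 24, d, 7, 26, 35), (12, 24, d, 7, 32, 34), (12, 24, d, 7, 7, 9), (23, 24, q, 3, 1, 6), (23, 24, q, 3, 26, 35), (23, 24, q, 3, 32, 34), (23, 24, q, 3, 7, 9)}.
Projecting to D, A, G, F: {(12, 1, d, 24), (12, 26, d, 24), (12, 32, d, 24), (12, 7, d, 24), (23, 1, q, 24), (23, 26, q, 24), (23, 32, q, 24), (23, 7, q, 24)}
Taking the union: {(12, 1, d, 24), (12, 26, d, 24), (12, 32, d, 24), (12, 7, d, 24), (15, 27, b, 25), (19, 38, d, 14), (23, 1, q, 24), (23, 26, q, 24), (23, 32, q, 24), (23, 7, q, 24), (3, 3, s, 30), (35, 28, n, 3), (7, 14, z, 32), (8, 4, x, 6)}
Projecting to F, G (6 duplicate(s) eliminated): {(14, d), (24, d), (24, q), (25, b), (3, n), (30, s), (32, z), (6, x)}

{(14, d), (24, d), (24, q), (25, b), (3, n), (30, s), (32, z), (6, x)}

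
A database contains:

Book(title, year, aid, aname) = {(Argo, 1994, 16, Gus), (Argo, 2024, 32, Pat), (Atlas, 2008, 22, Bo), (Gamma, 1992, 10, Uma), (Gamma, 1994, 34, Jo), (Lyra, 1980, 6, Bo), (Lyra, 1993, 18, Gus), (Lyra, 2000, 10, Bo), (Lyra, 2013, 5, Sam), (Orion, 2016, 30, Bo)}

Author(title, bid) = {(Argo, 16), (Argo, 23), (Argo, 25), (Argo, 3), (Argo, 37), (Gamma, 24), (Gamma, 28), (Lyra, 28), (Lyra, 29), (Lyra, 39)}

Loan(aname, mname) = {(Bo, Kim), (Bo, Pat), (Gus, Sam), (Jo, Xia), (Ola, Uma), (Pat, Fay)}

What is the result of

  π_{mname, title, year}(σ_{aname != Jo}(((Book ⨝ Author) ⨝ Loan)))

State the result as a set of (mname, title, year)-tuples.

{(Fay, Argo, 2024), (Kim, Lyra, 1980), (Kim, Lyra, 2000), (Pat, Lyra, 1980), (Pat, Lyra, 2000), (Sam, Argo, 1994), (Sam, Lyra, 1993)}

Book ⋈ Author (natural join on title): {(Argo, 1994, 16, Gus, 16), (Argo, 1994, 16, Gus, 23), (Argo, 1994, 16, Gus, 25), (Argo, 1994, 16, Gus, 3), (Argo, 1994, 16, Gus, 37), (Argo, 2024, 32, Pat, 16), (Argo, 2024, 32, Pat, 23), (Argo, 2024, 32, Pat, 25), (Argo, 2024, 32, Pat, 3), (Argo, 2024, 32, Pat, 37), (Gamma, 1992, 10, Uma, 24), (Gamma, 1992, 10, Uma, 28), (Gamma, 1994, 34, Jo, 24), (Gamma, 1994, 34, Jo, 28), (Lyra, 1980, 6, Bo, 28), (Lyra, 1980, 6, Bo, 29), (Lyra, 1980, 6, Bo, 39), (Lyra, 1993, 18, Gus, 28), (Lyra, 1993, 18, Gus, 29), (Lyra, 1993, 18, Gus, 39), (Lyra, 2000, 10, Bo, 28), (Lyra, 2000, 10, Bo, 29), (Lyra, 2000, 10, Bo, 39), (Lyra, 2013, 5, Sam, 28), (Lyra, 2013, 5, Sam, 29), (Lyra, 2013, 5, Sam, 39)}
(Book ⨝ Author) ⋈ Loan (natural join on aname): {(Argo, 1994, 16, Gus, 16, Sam), (Argo, 1994, 16, Gus, 23, Sam), (Argo, 1994, 16, Gus, 25, Sam), (Argo, 1994, 16, Gus, 3, Sam), (Argo, 1994, 16, Gus, 37, Sam), (Argo, 2024, 32, Pat, 16, Fay), (Argo, 2024, 32, Pat, 23, Fay), (Argo, 2024, 32, Pat, 25, Fay), (Argo, 2024, 32, Pat, 3, Fay), (Argo, 2024, 32, Pat, 37, Fay), (Gamma, 1994, 34, Jo, 24, Xia), (Gamma, 1994, 34, Jo, 28, Xia), (Lyra, 1980, 6, Bo, 28, Kim), (Lyra, 1980, 6, Bo, 28, Pat), (Lyra, 1980, 6, Bo, 29, Kim), (Lyra, 1980, 6, Bo, 29, Pat), (Lyra, 1980, 6, Bo, 39, Kim), (Lyra, 1980, 6, Bo, 39, Pat), (Lyra, 1993, 18, Gus, 28, Sam), (Lyra, 1993, 18, Gus, 29, Sam), (Lyra, 1993, 18, Gus, 39, Sam), (Lyra, 2000, 10, Bo, 28, Kim), (Lyra, 2000, 10, Bo, 28, Pat), (Lyra, 2000, 10, Bo, 29, Kim), (Lyra, 2000, 10, Bo, 29, Pat), (Lyra, 2000, 10, Bo, 39, Kim), (Lyra, 2000, 10, Bo, 39, Pat)}
Filtering on aname != Jo leaves {(Argo, 1994, 16, Gus, 16, Sam), (Argo, 1994, 16, Gus, 23, Sam), (Argo, 1994, 16, Gus, 25, Sam), (Argo, 1994, 16, Gus, 3, Sam), (Argo, 1994, 16, Gus, 37, Sam), (Argo, 2024, 32, Pat, 16, Fay), (Argo, 2024, 32, Pat, 23, Fay), (Argo, 2024, 32, Pat, 25, Fay), (Argo, 2024, 32, Pat, 3, Fay), (Argo, 2024, 32, Pat, 37, Fay), (Lyra, 1980, 6, Bo, 28, Kim), (Lyra, 1980, 6, Bo, 28, Pat), (Lyra, 1980, 6, Bo, 29, Kim), (Lyra, 1980, 6, Bo, 29, Pat), (Lyra, 1980, 6, Bo, 39, Kim), (Lyra, 1980, 6, Bo, 39, Pat), (Lyra, 1993, 18, Gus, 28, Sam), (Lyra, 1993, 18, Gus, 29, Sam), (Lyra, 1993, 18, Gus, 39, Sam), (Lyra, 2000, 10, Bo, 28, Kim), (Lyra, 2000, 10, Bo, 28, Pat), (Lyra, 2000, 10, Bo, 29, Kim), (Lyra, 2000, 10, Bo, 29, Pat), (Lyra, 2000, 10, Bo, 39, Kim), (Lyra, 2000, 10, Bo, 39, Pat)}.
Projecting to mname, title, year (18 duplicate(s) eliminated): {(Fay, Argo, 2024), (Kim, Lyra, 1980), (Kim, Lyra, 2000), (Pat, Lyra, 1980), (Pat, Lyra, 2000), (Sam, Argo, 1994), (Sam, Lyra, 1993)}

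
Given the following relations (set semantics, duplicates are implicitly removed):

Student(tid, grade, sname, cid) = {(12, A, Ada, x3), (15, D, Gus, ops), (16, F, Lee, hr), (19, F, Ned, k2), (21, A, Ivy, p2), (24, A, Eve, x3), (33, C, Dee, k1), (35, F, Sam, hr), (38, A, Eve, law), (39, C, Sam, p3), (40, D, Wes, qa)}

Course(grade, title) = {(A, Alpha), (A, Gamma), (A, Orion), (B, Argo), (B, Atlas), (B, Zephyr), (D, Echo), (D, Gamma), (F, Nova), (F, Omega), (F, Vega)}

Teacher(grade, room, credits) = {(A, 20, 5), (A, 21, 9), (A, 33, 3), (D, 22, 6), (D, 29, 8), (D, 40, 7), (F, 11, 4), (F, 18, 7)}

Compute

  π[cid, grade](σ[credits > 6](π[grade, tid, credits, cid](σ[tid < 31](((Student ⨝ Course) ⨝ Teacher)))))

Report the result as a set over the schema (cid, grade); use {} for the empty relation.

{(hr, F), (k2, F), (ops, D), (p2, A), (x3, A)}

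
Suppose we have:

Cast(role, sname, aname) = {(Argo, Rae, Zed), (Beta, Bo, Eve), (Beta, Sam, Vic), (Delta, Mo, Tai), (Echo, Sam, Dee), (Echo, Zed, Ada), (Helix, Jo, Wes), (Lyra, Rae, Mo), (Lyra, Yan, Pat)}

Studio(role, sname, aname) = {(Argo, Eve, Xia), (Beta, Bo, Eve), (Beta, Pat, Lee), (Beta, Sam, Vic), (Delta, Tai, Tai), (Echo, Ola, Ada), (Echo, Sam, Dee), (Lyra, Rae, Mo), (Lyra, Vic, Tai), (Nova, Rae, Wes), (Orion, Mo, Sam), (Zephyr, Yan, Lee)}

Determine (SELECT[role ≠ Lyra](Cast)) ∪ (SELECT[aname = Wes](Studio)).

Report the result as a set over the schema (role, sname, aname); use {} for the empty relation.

{(Argo, Rae, Zed), (Beta, Bo, Eve), (Beta, Sam, Vic), (Delta, Mo, Tai), (Echo, Sam, Dee), (Echo, Zed, Ada), (Helix, Jo, Wes), (Nova, Rae, Wes)}

Selection role ≠ Lyra: {(Argo, Rae, Zed), (Beta, Bo, Eve), (Beta, Sam, Vic), (Delta, Mo, Tai), (Echo, Sam, Dee), (Echo, Zed, Ada), (Helix, Jo, Wes)}
Selection aname = Wes: {(Nova, Rae, Wes)}
Union: {(Argo, Rae, Zed), (Beta, Bo, Eve), (Beta, Sam, Vic), (Delta, Mo, Tai), (Echo, Sam, Dee), (Echo, Zed, Ada), (Helix, Jo, Wes)} with {(Nova, Rae, Wes)} → {(Argo, Rae, Zed), (Beta, Bo, Eve), (Beta, Sam, Vic), (Delta, Mo, Tai), (Echo, Sam, Dee), (Echo, Zed, Ada), (Helix, Jo, Wes), (Nova, Rae, Wes)}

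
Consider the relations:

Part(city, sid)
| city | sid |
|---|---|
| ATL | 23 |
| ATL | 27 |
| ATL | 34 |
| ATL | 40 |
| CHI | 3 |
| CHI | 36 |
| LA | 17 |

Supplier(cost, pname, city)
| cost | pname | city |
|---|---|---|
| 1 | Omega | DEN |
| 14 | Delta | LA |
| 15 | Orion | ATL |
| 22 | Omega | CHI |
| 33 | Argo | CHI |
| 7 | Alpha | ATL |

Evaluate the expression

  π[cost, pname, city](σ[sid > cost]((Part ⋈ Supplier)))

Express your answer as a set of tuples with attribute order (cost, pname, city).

{(14, Delta, LA), (15, Orion, ATL), (22, Omega, CHI), (33, Argo, CHI), (7, Alpha, ATL)}

Part ⋈ Supplier (natural join on city): {(ATL, 23, 15, Orion), (ATL, 23, 7, Alpha), (ATL, 27, 15, Orion), (ATL, 27, 7, Alpha), (ATL, 34, 15, Orion), (ATL, 34, 7, Alpha), (ATL, 40, 15, Orion), (ATL, 40, 7, Alpha), (CHI, 3, 22, Omega), (CHI, 3, 33, Argo), (CHI, 36, 22, Omega), (CHI, 36, 33, Argo), (LA, 17, 14, Delta)}
σ[sid > cost]: keep tuples satisfying sid > cost → {(ATL, 23, 15, Orion), (ATL, 23, 7, Alpha), (ATL, 27, 15, Orion), (ATL, 27, 7, Alpha), (ATL, 34, 15, Orion), (ATL, 34, 7, Alpha), (ATL, 40, 15, Orion), (ATL, 40, 7, Alpha), (CHI, 36, 22, Omega), (CHI, 36, 33, Argo), (LA, 17, 14, Delta)}
Projecting to cost, pname, city (6 duplicate(s) eliminated): {(14, Delta, LA), (15, Orion, ATL), (22, Omega, CHI), (33, Argo, CHI), (7, Alpha, ATL)}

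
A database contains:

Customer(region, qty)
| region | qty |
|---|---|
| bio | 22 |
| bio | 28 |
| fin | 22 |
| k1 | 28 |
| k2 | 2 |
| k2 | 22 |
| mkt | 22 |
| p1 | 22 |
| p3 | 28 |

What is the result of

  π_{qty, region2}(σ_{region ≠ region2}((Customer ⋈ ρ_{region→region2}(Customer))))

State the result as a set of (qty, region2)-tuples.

{(22, bio), (22, fin), (22, k2), (22, mkt), (22, p1), (28, bio), (28, k1), (28, p3)}

ρ[region→region2]: schema becomes (region2, qty); tuples unchanged.
Customer ⋈ ρ_{region→region2}(Customer) (natural join on qty): {(bio, 22, bio), (bio, 22, fin), (bio, 22, k2), (bio, 22, mkt), (bio, 22, p1), (bio, 28, bio), (bio, 28, k1), (bio, 28, p3), (fin, 22, bio), (fin, 22, fin), (fin, 22, k2), (fin, 22, mkt), (fin, 22, p1), (k1, 28, bio), (k1, 28, k1), (k1, 28, p3), (k2, 2, k2), (k2, 22, bio), (k2, 22, fin), (k2, 22, k2), (k2, 22, mkt), (k2, 22, p1), (mkt, 22, bio), (mkt, 22, fin), (mkt, 22, k2), (mkt, 22, mkt), (mkt, 22, p1), (p1, 22, bio), (p1, 22, fin), (p1, 22, k2), (p1, 22, mkt), (p1, 22, p1), (p3, 28, bio), (p3, 28, k1), (p3, 28, p3)}
Selection region ≠ region2: {(bio, 22, fin), (bio, 22, k2), (bio, 22, mkt), (bio, 22, p1), (bio, 28, k1), (bio, 28, p3), (fin, 22, bio), (fin, 22, k2), (fin, 22, mkt), (fin, 22, p1), (k1, 28, bio), (k1, 28, p3), (k2, 22, bio), (k2, 22, fin), (k2, 22, mkt), (k2, 22, p1), (mkt, 22, bio), (mkt, 22, fin), (mkt, 22, k2), (mkt, 22, p1), (p1, 22, bio), (p1, 22, fin), (p1, 22, k2), (p1, 22, mkt), (p3, 28, bio), (p3, 28, k1)}
π[qty, region2]: project onto (qty, region2) (18 duplicate(s) eliminated) → {(22, bio), (22, fin), (22, k2), (22, mkt), (22, p1), (28, bio), (28, k1), (28, p3)}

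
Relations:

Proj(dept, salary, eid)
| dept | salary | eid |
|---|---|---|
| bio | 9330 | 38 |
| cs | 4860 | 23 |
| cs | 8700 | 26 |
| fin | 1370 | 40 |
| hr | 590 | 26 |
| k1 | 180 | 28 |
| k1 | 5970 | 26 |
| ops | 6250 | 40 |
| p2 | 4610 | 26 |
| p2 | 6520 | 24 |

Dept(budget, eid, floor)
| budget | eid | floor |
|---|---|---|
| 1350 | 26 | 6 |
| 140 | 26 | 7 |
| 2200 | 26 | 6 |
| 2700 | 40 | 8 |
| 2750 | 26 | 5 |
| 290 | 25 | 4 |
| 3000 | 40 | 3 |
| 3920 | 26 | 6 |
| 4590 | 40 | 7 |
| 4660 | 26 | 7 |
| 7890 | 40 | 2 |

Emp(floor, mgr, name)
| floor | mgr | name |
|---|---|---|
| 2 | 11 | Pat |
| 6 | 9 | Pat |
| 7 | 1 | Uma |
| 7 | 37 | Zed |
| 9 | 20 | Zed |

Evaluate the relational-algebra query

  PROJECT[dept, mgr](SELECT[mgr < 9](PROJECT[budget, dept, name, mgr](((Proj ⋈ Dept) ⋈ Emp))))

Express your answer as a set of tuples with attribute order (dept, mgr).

{(cs, 1), (fin, 1), (hr, 1), (k1, 1), (ops, 1), (p2, 1)}

Joining Proj and Dept on eid yields {(cs, 8700, 26, 1350, 6), (cs, 8700, 26, 140, 7), (cs, 8700, 26, 2200, 6), (cs, 8700, 26, 2750, 5), (cs, 8700, 26, 3920, 6), (cs, 8700, 26, 4660, 7), (fin, 1370, 40, 2700, 8), (fin, 1370, 40, 3000, 3), (fin, 1370, 40, 4590, 7), (fin, 1370, 40, 7890, 2), (hr, 590, 26, 1350, 6), (hr, 590, 26, 140, 7), (hr, 590, 26, 2200, 6), (hr, 590, 26, 2750, 5), (hr, 590, 26, 3920, 6), (hr, 590, 26, 4660, 7), (k1, 5970, 26, 1350, 6), (k1, 5970, 26, 140, 7), (k1, 5970, 26, 2200, 6), (k1, 5970, 26, 2750, 5), (k1, 5970, 26, 3920, 6), (k1, 5970, 26, 4660, 7), (ops, 6250, 40, 2700, 8), (ops, 6250, 40, 3000, 3), (ops, 6250, 40, 4590, 7), (ops, 6250, 40, 7890, 2), (p2, 4610, 26, 1350, 6), (p2, 4610, 26, 140, 7), (p2, 4610, 26, 2200, 6), (p2, 4610, 26, 2750, 5), (p2, 4610, 26, 3920, 6), (p2, 4610, 26, 4660, 7)}.
Joining (Proj ⋈ Dept) and Emp on floor yields {(cs, 8700, 26, 1350, 6, 9, Pat), (cs, 8700, 26, 140, 7, 1, Uma), (cs, 8700, 26, 140, 7, 37, Zed), (cs, 8700, 26, 2200, 6, 9, Pat), (cs, 8700, 26, 3920, 6, 9, Pat), (cs, 8700, 26, 4660, 7, 1, Uma), (cs, 8700, 26, 4660, 7, 37, Zed), (fin, 1370, 40, 4590, 7, 1, Uma), (fin, 1370, 40, 4590, 7, 37, Zed), (fin, 1370, 40, 7890, 2, 11, Pat), (hr, 590, 26, 1350, 6, 9, Pat), (hr, 590, 26, 140, 7, 1, Uma), (hr, 590, 26, 140, 7, 37, Zed), (hr, 590, 26, 2200, 6, 9, Pat), (hr, 590, 26, 3920, 6, 9, Pat), (hr, 590, 26, 4660, 7, 1, Uma), (hr, 590, 26, 4660, 7, 37, Zed), (k1, 5970, 26, 1350, 6, 9, Pat), (k1, 5970, 26, 140, 7, 1, Uma), (k1, 5970, 26, 140, 7, 37, Zed), (k1, 5970, 26, 2200, 6, 9, Pat), (k1, 5970, 26, 3920, 6, 9, Pat), (k1, 5970, 26, 4660, 7, 1, Uma), (k1, 5970, 26, 4660, 7, 37, Zed), (ops, 6250, 40, 4590, 7, 1, Uma), (ops, 6250, 40, 4590, 7, 37, Zed), (ops, 6250, 40, 7890, 2, 11, Pat), (p2, 4610, 26, 1350, 6, 9, Pat), (p2, 4610, 26, 140, 7, 1, Uma), (p2, 4610, 26, 140, 7, 37, Zed), (p2, 4610, 26, 2200, 6, 9, Pat), (p2, 4610, 26, 3920, 6, 9, Pat), (p2, 4610, 26, 4660, 7, 1, Uma), (p2, 4610, 26, 4660, 7, 37, Zed)}.
Keep only column(s) budget, dept, name, mgr: {(1350, cs, Pat, 9), (1350, hr, Pat, 9), (1350, k1, Pat, 9), (1350, p2, Pat, 9), (140, cs, Uma, 1), (140, cs, Zed, 37), (140, hr, Uma, 1), (140, hr, Zed, 37), (140, k1, Uma, 1), (140, k1, Zed, 37), (140, p2, Uma, 1), (140, p2, Zed, 37), (2200, cs, Pat, 9), (2200, hr, Pat, 9), (2200, k1, Pat, 9), (2200, p2, Pat, 9), (3920, cs, Pat, 9), (3920, hr, Pat, 9), (3920, k1, Pat, 9), (3920, p2, Pat, 9), (4590, fin, Uma, 1), (4590, fin, Zed, 37), (4590, ops, Uma, 1), (4590, ops, Zed, 37), (4660, cs, Uma, 1), (4660, cs, Zed, 37), (4660, hr, Uma, 1), (4660, hr, Zed, 37), (4660, k1, Uma, 1), (4660, k1, Zed, 37), (4660, p2, Uma, 1), (4660, p2, Zed, 37), (7890, fin, Pat, 11), (7890, ops, Pat, 11)}
Filtering on mgr < 9 leaves {(140, cs, Uma, 1), (140, hr, Uma, 1), (140, k1, Uma, 1), (140, p2, Uma, 1), (4590, fin, Uma, 1), (4590, ops, Uma, 1), (4660, cs, Uma, 1), (4660, hr, Uma, 1), (4660, k1, Uma, 1), (4660, p2, Uma, 1)}.
Keep only column(s) dept, mgr (4 duplicate(s) eliminated): {(cs, 1), (fin, 1), (hr, 1), (k1, 1), (ops, 1), (p2, 1)}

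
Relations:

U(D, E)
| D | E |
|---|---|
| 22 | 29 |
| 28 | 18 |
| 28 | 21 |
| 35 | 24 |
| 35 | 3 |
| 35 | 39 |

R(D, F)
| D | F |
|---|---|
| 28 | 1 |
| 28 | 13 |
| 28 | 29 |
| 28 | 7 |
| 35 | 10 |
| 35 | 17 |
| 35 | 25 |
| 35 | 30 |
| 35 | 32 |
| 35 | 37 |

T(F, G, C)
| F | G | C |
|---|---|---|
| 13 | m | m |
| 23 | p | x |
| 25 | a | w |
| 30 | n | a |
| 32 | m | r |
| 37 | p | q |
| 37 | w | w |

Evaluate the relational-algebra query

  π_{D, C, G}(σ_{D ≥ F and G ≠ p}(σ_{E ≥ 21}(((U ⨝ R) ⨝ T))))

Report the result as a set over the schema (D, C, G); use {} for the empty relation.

{(28, m, m), (35, a, n), (35, r, m), (35, w, a)}

Joining U and R on D yields {(28, 18, 1), (28, 18, 13), (28, 18, 29), (28, 18, 7), (28, 21, 1), (28, 21, 13), (28, 21, 29), (28, 21, 7), (35, 24, 10), (35, 24, 17), (35, 24, 25), (35, 24, 30), (35, 24, 32), (35, 24, 37), (35, 3, 10), (35, 3, 17), (35, 3, 25), (35, 3, 30), (35, 3, 32), (35, 3, 37), (35, 39, 10), (35, 39, 17), (35, 39, 25), (35, 39, 30), (35, 39, 32), (35, 39, 37)}.
Joining (U ⨝ R) and T on F yields {(28, 18, 13, m, m), (28, 21, 13, m, m), (35, 24, 25, a, w), (35, 24, 30, n, a), (35, 24, 32, m, r), (35, 24, 37, p, q), (35, 24, 37, w, w), (35, 3, 25, a, w), (35, 3, 30, n, a), (35, 3, 32, m, r), (35, 3, 37, p, q), (35, 3, 37, w, w), (35, 39, 25, a, w), (35, 39, 30, n, a), (35, 39, 32, m, r), (35, 39, 37, p, q), (35, 39, 37, w, w)}.
Apply σ_{E ≥ 21}; surviving tuples: {(28, 21, 13, m, m), (35, 24, 25, a, w), (35, 24, 30, n, a), (35, 24, 32, m, r), (35, 24, 37, p, q), (35, 24, 37, w, w), (35, 39, 25, a, w), (35, 39, 30, n, a), (35, 39, 32, m, r), (35, 39, 37, p, q), (35, 39, 37, w, w)}
Apply σ_{D ≥ F and G ≠ p}; surviving tuples: {(28, 21, 13, m, m), (35, 24, 25, a, w), (35, 24, 30, n, a), (35, 24, 32, m, r), (35, 39, 25, a, w), (35, 39, 30, n, a), (35, 39, 32, m, r)}
Projecting to D, C, G (3 duplicate(s) eliminated): {(28, m, m), (35, a, n), (35, r, m), (35, w, a)}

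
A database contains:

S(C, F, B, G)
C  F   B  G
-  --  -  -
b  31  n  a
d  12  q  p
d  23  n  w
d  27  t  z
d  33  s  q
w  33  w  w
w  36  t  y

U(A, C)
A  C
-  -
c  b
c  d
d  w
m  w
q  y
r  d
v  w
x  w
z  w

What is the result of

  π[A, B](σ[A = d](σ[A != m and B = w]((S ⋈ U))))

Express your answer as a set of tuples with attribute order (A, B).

Joining S and U on C yields {(b, 31, n, a, c), (d, 12, q, p, c), (d, 12, q, p, r), (d, 23, n, w, c), (d, 23, n, w, r), (d, 27, t, z, c), (d, 27, t, z, r), (d, 33, s, q, c), (d, 33, s, q, r), (w, 33, w, w, d), (w, 33, w, w, m), (w, 33, w, w, v), (w, 33, w, w, x), (w, 33, w, w, z), (w, 36, t, y, d), (w, 36, t, y, m), (w, 36, t, y, v), (w, 36, t, y, x), (w, 36, t, y, z)}.
Apply σ_{A != m and B = w}; surviving tuples: {(w, 33, w, w, d), (w, 33, w, w, v), (w, 33, w, w, x), (w, 33, w, w, z)}
Apply σ_{A = d}; surviving tuples: {(w, 33, w, w, d)}
π_{A, B} gives {(d, w)}.

{(d, w)}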